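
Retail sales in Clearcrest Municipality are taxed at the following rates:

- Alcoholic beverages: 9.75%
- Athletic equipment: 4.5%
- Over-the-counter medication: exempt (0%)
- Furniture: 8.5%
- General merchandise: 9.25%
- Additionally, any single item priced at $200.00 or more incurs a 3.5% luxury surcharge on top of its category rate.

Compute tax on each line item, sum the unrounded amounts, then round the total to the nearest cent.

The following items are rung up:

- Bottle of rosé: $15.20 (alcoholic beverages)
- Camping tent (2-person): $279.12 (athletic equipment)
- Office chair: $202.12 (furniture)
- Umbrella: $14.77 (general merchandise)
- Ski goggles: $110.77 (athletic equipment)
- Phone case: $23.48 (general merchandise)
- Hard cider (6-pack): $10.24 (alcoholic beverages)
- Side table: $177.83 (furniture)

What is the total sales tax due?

$72.70

Bottle of rosé $15.20: alcoholic beverages → 9.75% → $1.482
Camping tent (2-person) $279.12: athletic equipment → 4.5% + 3.5% surcharge = 8% → $22.3296
Office chair $202.12: furniture → 8.5% + 3.5% surcharge = 12% → $24.2544
Umbrella $14.77: general merchandise → 9.25% → $1.366225
Ski goggles $110.77: athletic equipment → 4.5% → $4.98465
Phone case $23.48: general merchandise → 9.25% → $2.1719
Hard cider (6-pack) $10.24: alcoholic beverages → 9.75% → $0.9984
Side table $177.83: furniture → 8.5% → $15.11555
Unrounded tax sum = $72.702725 → $72.70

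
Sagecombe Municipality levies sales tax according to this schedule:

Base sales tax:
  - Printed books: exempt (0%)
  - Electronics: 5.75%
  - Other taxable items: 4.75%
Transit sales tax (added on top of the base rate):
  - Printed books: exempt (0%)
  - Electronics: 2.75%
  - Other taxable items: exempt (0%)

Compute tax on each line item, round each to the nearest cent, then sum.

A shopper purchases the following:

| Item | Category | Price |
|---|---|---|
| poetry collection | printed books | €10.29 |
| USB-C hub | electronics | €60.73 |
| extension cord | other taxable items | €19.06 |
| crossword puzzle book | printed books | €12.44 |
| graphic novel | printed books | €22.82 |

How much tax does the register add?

€6.07

Poetry collection €10.29: printed books → 0% + 0% transit = 0% → €0.00
USB-C hub €60.73: electronics → 5.75% + 2.75% transit = 8.5% → €5.16
Extension cord €19.06: other taxable items → 4.75% + 0% transit = 4.75% → €0.91
Crossword puzzle book €12.44: printed books → 0% + 0% transit = 0% → €0.00
Graphic novel €22.82: printed books → 0% + 0% transit = 0% → €0.00
Total tax = €5.16 + €0.91 = €6.07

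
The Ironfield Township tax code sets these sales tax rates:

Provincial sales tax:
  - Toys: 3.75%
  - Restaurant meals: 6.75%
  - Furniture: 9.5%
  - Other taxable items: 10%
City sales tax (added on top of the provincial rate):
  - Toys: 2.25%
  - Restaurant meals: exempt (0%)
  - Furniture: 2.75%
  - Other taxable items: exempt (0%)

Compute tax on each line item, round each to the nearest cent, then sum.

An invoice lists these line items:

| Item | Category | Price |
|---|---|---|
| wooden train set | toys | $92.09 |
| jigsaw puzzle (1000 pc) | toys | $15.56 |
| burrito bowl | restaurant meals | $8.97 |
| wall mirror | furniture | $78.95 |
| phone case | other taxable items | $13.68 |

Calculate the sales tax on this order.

Wooden train set $92.09: toys → 3.75% + 2.25% city = 6% → $5.53
Jigsaw puzzle (1000 pc) $15.56: toys → 3.75% + 2.25% city = 6% → $0.93
Burrito bowl $8.97: restaurant meals → 6.75% + 0% city = 6.75% → $0.61
Wall mirror $78.95: furniture → 9.5% + 2.75% city = 12.25% → $9.67
Phone case $13.68: other taxable items → 10% + 0% city = 10% → $1.37
Total tax = $5.53 + $0.93 + $0.61 + $9.67 + $1.37 = $18.11

$18.11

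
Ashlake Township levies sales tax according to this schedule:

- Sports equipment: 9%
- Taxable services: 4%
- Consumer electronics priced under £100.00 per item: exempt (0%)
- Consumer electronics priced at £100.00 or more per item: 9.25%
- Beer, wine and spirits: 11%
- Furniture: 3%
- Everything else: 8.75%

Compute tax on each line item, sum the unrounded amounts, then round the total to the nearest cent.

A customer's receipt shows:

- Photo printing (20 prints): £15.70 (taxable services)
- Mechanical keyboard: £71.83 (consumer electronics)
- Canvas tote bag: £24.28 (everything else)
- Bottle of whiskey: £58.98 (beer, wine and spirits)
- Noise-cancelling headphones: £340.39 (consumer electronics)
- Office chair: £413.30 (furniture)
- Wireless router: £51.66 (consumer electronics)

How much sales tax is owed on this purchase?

£53.13

Photo printing (20 prints) £15.70: taxable services → 4% → £0.628
Mechanical keyboard £71.83: consumer electronics, under £100.00 → 0% → £0.00
Canvas tote bag £24.28: everything else → 8.75% → £2.1245
Bottle of whiskey £58.98: beer, wine and spirits → 11% → £6.4878
Noise-cancelling headphones £340.39: consumer electronics, £100.00 or more → 9.25% → £31.486075
Office chair £413.30: furniture → 3% → £12.399
Wireless router £51.66: consumer electronics, under £100.00 → 0% → £0.00
Unrounded tax sum = £53.125375 → £53.13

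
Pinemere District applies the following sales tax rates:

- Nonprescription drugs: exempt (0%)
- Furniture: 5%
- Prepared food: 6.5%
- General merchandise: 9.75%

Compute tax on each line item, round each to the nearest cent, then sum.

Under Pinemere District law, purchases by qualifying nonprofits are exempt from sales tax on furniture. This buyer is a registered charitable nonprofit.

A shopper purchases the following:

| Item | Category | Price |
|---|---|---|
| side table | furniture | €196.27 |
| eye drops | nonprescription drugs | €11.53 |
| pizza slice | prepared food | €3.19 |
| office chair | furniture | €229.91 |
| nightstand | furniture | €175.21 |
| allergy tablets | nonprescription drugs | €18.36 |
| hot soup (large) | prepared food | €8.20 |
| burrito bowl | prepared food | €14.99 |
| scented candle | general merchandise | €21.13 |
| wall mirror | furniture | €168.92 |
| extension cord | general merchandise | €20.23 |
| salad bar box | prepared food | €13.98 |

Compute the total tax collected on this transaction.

Side table €196.27: furniture, buyer-exempt → 0% → €0.00
Eye drops €11.53: nonprescription drugs → 0% → €0.00
Pizza slice €3.19: prepared food → 6.5% → €0.21
Office chair €229.91: furniture, buyer-exempt → 0% → €0.00
Nightstand €175.21: furniture, buyer-exempt → 0% → €0.00
Allergy tablets €18.36: nonprescription drugs → 0% → €0.00
Hot soup (large) €8.20: prepared food → 6.5% → €0.53
Burrito bowl €14.99: prepared food → 6.5% → €0.97
Scented candle €21.13: general merchandise → 9.75% → €2.06
Wall mirror €168.92: furniture, buyer-exempt → 0% → €0.00
Extension cord €20.23: general merchandise → 9.75% → €1.97
Salad bar box €13.98: prepared food → 6.5% → €0.91
Total tax = €0.21 + €0.53 + €0.97 + €2.06 + €1.97 + €0.91 = €6.65

€6.65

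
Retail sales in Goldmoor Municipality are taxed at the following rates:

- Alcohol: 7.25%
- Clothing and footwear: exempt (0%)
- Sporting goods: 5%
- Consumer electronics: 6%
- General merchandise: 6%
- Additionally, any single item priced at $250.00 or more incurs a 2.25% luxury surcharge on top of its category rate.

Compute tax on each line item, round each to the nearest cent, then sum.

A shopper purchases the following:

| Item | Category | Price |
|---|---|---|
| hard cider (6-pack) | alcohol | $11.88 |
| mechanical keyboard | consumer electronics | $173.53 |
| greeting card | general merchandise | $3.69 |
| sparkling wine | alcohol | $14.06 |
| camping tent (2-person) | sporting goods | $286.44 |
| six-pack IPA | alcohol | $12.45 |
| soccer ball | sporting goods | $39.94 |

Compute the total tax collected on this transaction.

$36.18

Hard cider (6-pack) $11.88: alcohol → 7.25% → $0.86
Mechanical keyboard $173.53: consumer electronics → 6% → $10.41
Greeting card $3.69: general merchandise → 6% → $0.22
Sparkling wine $14.06: alcohol → 7.25% → $1.02
Camping tent (2-person) $286.44: sporting goods → 5% + 2.25% surcharge = 7.25% → $20.77
Six-pack IPA $12.45: alcohol → 7.25% → $0.90
Soccer ball $39.94: sporting goods → 5% → $2.00
Total tax = $0.86 + $10.41 + $0.22 + $1.02 + $20.77 + $0.90 + $2.00 = $36.18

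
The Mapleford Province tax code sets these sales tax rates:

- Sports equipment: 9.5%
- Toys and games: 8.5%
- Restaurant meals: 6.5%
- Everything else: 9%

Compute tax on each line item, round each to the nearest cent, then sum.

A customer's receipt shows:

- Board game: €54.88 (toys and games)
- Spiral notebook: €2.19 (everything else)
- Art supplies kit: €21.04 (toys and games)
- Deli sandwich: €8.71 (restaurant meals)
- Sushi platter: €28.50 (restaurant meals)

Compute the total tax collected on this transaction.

€9.07

Board game €54.88: toys and games → 8.5% → €4.66
Spiral notebook €2.19: everything else → 9% → €0.20
Art supplies kit €21.04: toys and games → 8.5% → €1.79
Deli sandwich €8.71: restaurant meals → 6.5% → €0.57
Sushi platter €28.50: restaurant meals → 6.5% → €1.85
Total tax = €4.66 + €0.20 + €1.79 + €0.57 + €1.85 = €9.07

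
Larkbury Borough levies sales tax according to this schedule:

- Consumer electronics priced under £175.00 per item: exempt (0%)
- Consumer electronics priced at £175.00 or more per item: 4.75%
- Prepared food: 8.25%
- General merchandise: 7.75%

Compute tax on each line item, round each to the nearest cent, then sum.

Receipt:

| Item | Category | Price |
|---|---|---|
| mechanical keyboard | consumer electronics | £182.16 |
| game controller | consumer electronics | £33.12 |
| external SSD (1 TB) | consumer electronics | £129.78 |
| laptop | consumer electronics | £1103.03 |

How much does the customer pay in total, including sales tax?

£1509.13

Mechanical keyboard £182.16: consumer electronics, £175.00 or more → 4.75% → £8.65
Game controller £33.12: consumer electronics, under £175.00 → 0% → £0.00
External SSD (1 TB) £129.78: consumer electronics, under £175.00 → 0% → £0.00
Laptop £1103.03: consumer electronics, £175.00 or more → 4.75% → £52.39
Subtotal = £1448.09; tax = £61.04; total due = £1509.13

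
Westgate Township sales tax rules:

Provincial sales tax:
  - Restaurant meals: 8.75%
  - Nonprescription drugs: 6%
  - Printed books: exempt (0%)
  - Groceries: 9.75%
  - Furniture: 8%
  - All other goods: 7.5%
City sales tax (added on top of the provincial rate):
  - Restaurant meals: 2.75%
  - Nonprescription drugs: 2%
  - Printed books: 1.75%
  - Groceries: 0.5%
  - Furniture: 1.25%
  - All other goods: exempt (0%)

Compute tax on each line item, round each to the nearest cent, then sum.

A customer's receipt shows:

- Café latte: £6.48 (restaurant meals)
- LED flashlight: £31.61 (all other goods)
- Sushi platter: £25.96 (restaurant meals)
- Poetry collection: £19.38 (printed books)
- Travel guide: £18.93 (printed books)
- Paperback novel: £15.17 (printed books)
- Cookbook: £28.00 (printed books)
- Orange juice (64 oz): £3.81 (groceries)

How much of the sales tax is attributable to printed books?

Poetry collection £19.38: printed books → 0% + 1.75% city = 1.75% → £0.34
Travel guide £18.93: printed books → 0% + 1.75% city = 1.75% → £0.33
Paperback novel £15.17: printed books → 0% + 1.75% city = 1.75% → £0.27
Cookbook £28.00: printed books → 0% + 1.75% city = 1.75% → £0.49
Tax on printed books = £0.34 + £0.33 + £0.27 + £0.49 = £1.43

£1.43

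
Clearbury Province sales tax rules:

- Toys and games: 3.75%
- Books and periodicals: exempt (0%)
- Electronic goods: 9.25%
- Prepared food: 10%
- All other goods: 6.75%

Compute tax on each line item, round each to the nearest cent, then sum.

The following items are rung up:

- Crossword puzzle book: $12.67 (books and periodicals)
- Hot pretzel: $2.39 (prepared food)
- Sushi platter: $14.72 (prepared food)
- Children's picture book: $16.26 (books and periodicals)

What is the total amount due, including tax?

$47.75

Crossword puzzle book $12.67: books and periodicals → 0% → $0.00
Hot pretzel $2.39: prepared food → 10% → $0.24
Sushi platter $14.72: prepared food → 10% → $1.47
Children's picture book $16.26: books and periodicals → 0% → $0.00
Subtotal = $46.04; tax = $1.71; total due = $47.75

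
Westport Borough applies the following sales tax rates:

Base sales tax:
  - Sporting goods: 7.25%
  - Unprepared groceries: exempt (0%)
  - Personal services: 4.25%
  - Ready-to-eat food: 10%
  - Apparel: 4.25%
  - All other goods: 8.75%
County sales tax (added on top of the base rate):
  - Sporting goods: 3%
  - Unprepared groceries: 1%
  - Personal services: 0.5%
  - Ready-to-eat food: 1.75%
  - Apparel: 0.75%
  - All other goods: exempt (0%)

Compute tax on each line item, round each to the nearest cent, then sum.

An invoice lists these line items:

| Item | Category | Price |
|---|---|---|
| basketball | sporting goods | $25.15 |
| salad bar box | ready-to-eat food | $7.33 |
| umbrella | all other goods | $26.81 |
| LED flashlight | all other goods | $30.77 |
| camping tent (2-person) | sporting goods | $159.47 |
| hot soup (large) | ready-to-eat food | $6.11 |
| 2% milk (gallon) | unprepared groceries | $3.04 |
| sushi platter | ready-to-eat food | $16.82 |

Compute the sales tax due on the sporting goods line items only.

$18.93

Basketball $25.15: sporting goods → 7.25% + 3% county = 10.25% → $2.58
Camping tent (2-person) $159.47: sporting goods → 7.25% + 3% county = 10.25% → $16.35
Tax on sporting goods = $2.58 + $16.35 = $18.93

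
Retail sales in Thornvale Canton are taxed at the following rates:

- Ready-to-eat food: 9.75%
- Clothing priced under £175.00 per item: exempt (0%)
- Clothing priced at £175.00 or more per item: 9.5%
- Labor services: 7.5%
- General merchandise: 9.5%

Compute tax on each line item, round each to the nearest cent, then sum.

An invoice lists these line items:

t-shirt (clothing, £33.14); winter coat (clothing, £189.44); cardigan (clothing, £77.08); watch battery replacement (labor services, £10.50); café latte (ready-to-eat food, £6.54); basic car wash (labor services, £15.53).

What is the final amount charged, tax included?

T-shirt £33.14: clothing, under £175.00 → 0% → £0.00
Winter coat £189.44: clothing, £175.00 or more → 9.5% → £18.00
Cardigan £77.08: clothing, under £175.00 → 0% → £0.00
Watch battery replacement £10.50: labor services → 7.5% → £0.79
Café latte £6.54: ready-to-eat food → 9.75% → £0.64
Basic car wash £15.53: labor services → 7.5% → £1.16
Subtotal = £332.23; tax = £20.59; total due = £352.82

£352.82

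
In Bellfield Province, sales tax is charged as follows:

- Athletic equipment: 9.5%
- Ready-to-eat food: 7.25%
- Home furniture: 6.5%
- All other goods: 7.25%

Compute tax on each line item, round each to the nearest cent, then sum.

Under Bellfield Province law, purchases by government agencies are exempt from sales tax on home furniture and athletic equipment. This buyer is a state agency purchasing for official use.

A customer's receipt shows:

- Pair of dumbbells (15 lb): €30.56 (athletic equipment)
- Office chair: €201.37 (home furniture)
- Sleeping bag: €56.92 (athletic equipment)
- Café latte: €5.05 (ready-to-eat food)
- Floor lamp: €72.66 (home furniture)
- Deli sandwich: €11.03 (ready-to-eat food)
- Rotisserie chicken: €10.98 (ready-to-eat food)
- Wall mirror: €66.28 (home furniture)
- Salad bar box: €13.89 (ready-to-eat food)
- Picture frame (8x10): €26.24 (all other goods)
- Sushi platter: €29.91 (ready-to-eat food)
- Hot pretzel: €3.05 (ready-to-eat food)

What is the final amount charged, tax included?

Pair of dumbbells (15 lb) €30.56: athletic equipment, buyer-exempt → 0% → €0.00
Office chair €201.37: home furniture, buyer-exempt → 0% → €0.00
Sleeping bag €56.92: athletic equipment, buyer-exempt → 0% → €0.00
Café latte €5.05: ready-to-eat food → 7.25% → €0.37
Floor lamp €72.66: home furniture, buyer-exempt → 0% → €0.00
Deli sandwich €11.03: ready-to-eat food → 7.25% → €0.80
Rotisserie chicken €10.98: ready-to-eat food → 7.25% → €0.80
Wall mirror €66.28: home furniture, buyer-exempt → 0% → €0.00
Salad bar box €13.89: ready-to-eat food → 7.25% → €1.01
Picture frame (8x10) €26.24: all other goods → 7.25% → €1.90
Sushi platter €29.91: ready-to-eat food → 7.25% → €2.17
Hot pretzel €3.05: ready-to-eat food → 7.25% → €0.22
Subtotal = €527.94; tax = €7.27; total due = €535.21

€535.21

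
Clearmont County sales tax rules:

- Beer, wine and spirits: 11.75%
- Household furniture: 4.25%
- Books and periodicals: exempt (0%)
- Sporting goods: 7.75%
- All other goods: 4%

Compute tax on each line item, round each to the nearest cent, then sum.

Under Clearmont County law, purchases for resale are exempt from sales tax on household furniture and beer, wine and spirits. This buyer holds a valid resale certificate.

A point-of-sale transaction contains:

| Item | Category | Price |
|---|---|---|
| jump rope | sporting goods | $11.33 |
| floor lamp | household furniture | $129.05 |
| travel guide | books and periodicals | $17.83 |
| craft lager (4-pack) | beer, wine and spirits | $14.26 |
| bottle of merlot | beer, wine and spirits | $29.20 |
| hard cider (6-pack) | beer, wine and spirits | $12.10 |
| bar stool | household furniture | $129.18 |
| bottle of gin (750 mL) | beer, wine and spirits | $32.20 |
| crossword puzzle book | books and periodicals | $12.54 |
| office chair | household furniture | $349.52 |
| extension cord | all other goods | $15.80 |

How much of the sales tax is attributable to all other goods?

$0.63

Extension cord $15.80: all other goods → 4% → $0.63
Tax on all other goods = $0.63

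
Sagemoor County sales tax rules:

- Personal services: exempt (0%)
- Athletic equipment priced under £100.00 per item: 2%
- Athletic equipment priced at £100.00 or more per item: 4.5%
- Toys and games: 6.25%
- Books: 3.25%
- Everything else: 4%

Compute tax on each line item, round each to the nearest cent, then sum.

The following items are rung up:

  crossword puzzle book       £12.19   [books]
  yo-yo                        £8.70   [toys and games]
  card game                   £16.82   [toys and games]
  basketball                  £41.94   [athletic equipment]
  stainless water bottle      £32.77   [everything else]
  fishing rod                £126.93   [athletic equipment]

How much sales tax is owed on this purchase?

Crossword puzzle book £12.19: books → 3.25% → £0.40
Yo-yo £8.70: toys and games → 6.25% → £0.54
Card game £16.82: toys and games → 6.25% → £1.05
Basketball £41.94: athletic equipment, under £100.00 → 2% → £0.84
Stainless water bottle £32.77: everything else → 4% → £1.31
Fishing rod £126.93: athletic equipment, £100.00 or more → 4.5% → £5.71
Total tax = £0.40 + £0.54 + £1.05 + £0.84 + £1.31 + £5.71 = £9.85

£9.85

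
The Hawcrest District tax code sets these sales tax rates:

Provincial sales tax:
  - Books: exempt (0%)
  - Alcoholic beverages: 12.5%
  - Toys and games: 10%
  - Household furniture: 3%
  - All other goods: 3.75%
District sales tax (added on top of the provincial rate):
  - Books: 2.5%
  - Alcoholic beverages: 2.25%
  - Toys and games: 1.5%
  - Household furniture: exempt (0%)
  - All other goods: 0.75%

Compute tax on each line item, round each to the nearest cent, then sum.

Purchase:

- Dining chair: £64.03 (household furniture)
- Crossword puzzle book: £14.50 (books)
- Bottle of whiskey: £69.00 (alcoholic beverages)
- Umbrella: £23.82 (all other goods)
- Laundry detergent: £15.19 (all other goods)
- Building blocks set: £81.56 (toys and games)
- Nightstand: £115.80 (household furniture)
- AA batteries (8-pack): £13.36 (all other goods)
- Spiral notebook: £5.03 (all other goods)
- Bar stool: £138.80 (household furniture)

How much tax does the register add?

Dining chair £64.03: household furniture → 3% + 0% district = 3% → £1.92
Crossword puzzle book £14.50: books → 0% + 2.5% district = 2.5% → £0.36
Bottle of whiskey £69.00: alcoholic beverages → 12.5% + 2.25% district = 14.75% → £10.18
Umbrella £23.82: all other goods → 3.75% + 0.75% district = 4.5% → £1.07
Laundry detergent £15.19: all other goods → 3.75% + 0.75% district = 4.5% → £0.68
Building blocks set £81.56: toys and games → 10% + 1.5% district = 11.5% → £9.38
Nightstand £115.80: household furniture → 3% + 0% district = 3% → £3.47
AA batteries (8-pack) £13.36: all other goods → 3.75% + 0.75% district = 4.5% → £0.60
Spiral notebook £5.03: all other goods → 3.75% + 0.75% district = 4.5% → £0.23
Bar stool £138.80: household furniture → 3% + 0% district = 3% → £4.16
Total tax = £1.92 + £0.36 + £10.18 + £1.07 + £0.68 + £9.38 + £3.47 + £0.60 + £0.23 + £4.16 = £32.05

£32.05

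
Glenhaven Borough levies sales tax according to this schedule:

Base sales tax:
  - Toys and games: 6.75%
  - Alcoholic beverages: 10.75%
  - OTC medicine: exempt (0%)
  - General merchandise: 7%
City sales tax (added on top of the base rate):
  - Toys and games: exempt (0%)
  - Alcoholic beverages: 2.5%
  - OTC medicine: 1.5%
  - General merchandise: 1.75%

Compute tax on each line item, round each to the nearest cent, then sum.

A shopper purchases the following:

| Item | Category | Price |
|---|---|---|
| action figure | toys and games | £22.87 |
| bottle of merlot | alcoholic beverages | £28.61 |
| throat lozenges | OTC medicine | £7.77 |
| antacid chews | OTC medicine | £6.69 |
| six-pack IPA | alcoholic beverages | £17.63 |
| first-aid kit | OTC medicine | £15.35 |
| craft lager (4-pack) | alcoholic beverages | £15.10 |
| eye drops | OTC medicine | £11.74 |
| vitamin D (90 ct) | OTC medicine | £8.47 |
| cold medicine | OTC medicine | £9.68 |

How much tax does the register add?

£10.58

Action figure £22.87: toys and games → 6.75% + 0% city = 6.75% → £1.54
Bottle of merlot £28.61: alcoholic beverages → 10.75% + 2.5% city = 13.25% → £3.79
Throat lozenges £7.77: OTC medicine → 0% + 1.5% city = 1.5% → £0.12
Antacid chews £6.69: OTC medicine → 0% + 1.5% city = 1.5% → £0.10
Six-pack IPA £17.63: alcoholic beverages → 10.75% + 2.5% city = 13.25% → £2.34
First-aid kit £15.35: OTC medicine → 0% + 1.5% city = 1.5% → £0.23
Craft lager (4-pack) £15.10: alcoholic beverages → 10.75% + 2.5% city = 13.25% → £2.00
Eye drops £11.74: OTC medicine → 0% + 1.5% city = 1.5% → £0.18
Vitamin D (90 ct) £8.47: OTC medicine → 0% + 1.5% city = 1.5% → £0.13
Cold medicine £9.68: OTC medicine → 0% + 1.5% city = 1.5% → £0.15
Total tax = £1.54 + £3.79 + £0.12 + £0.10 + £2.34 + £0.23 + £2.00 + £0.18 + £0.13 + £0.15 = £10.58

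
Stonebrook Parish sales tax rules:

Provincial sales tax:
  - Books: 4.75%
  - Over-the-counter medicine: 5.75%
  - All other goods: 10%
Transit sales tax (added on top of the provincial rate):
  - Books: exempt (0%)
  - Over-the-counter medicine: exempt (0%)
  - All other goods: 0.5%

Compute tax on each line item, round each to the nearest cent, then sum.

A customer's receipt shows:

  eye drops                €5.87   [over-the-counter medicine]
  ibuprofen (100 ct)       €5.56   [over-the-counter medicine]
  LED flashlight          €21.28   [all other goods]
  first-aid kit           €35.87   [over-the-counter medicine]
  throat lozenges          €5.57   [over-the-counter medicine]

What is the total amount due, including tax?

Eye drops €5.87: over-the-counter medicine → 5.75% + 0% transit = 5.75% → €0.34
Ibuprofen (100 ct) €5.56: over-the-counter medicine → 5.75% + 0% transit = 5.75% → €0.32
LED flashlight €21.28: all other goods → 10% + 0.5% transit = 10.5% → €2.23
First-aid kit €35.87: over-the-counter medicine → 5.75% + 0% transit = 5.75% → €2.06
Throat lozenges €5.57: over-the-counter medicine → 5.75% + 0% transit = 5.75% → €0.32
Subtotal = €74.15; tax = €5.27; total due = €79.42

€79.42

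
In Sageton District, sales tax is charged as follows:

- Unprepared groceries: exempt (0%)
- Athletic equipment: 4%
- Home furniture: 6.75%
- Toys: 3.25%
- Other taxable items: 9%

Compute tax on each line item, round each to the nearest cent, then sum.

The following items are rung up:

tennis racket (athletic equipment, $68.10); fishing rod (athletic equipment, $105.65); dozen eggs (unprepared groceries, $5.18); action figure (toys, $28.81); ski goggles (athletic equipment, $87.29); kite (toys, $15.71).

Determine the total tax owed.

Tennis racket $68.10: athletic equipment → 4% → $2.72
Fishing rod $105.65: athletic equipment → 4% → $4.23
Dozen eggs $5.18: unprepared groceries → 0% → $0.00
Action figure $28.81: toys → 3.25% → $0.94
Ski goggles $87.29: athletic equipment → 4% → $3.49
Kite $15.71: toys → 3.25% → $0.51
Total tax = $2.72 + $4.23 + $0.94 + $3.49 + $0.51 = $11.89

$11.89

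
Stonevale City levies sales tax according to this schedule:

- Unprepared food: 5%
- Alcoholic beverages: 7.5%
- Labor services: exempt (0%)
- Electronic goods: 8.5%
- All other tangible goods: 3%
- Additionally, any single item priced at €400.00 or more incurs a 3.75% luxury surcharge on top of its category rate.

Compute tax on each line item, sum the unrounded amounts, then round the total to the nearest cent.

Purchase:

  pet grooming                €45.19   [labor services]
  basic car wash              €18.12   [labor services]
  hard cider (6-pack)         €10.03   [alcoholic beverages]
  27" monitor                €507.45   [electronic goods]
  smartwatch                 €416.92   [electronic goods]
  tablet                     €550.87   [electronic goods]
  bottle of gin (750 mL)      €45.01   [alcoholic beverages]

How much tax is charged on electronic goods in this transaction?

27" monitor €507.45: electronic goods → 8.5% + 3.75% surcharge = 12.25% → €62.162625
Smartwatch €416.92: electronic goods → 8.5% + 3.75% surcharge = 12.25% → €51.0727
Tablet €550.87: electronic goods → 8.5% + 3.75% surcharge = 12.25% → €67.481575
Tax on electronic goods: unrounded sum = €180.7169 → €180.72

€180.72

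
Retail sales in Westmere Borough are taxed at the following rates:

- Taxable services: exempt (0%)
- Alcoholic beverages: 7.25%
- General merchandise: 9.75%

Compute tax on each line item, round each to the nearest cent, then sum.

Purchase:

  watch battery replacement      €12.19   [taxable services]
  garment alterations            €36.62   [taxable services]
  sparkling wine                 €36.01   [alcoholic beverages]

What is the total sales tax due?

€2.61

Watch battery replacement €12.19: taxable services → 0% → €0.00
Garment alterations €36.62: taxable services → 0% → €0.00
Sparkling wine €36.01: alcoholic beverages → 7.25% → €2.61
Total tax = €2.61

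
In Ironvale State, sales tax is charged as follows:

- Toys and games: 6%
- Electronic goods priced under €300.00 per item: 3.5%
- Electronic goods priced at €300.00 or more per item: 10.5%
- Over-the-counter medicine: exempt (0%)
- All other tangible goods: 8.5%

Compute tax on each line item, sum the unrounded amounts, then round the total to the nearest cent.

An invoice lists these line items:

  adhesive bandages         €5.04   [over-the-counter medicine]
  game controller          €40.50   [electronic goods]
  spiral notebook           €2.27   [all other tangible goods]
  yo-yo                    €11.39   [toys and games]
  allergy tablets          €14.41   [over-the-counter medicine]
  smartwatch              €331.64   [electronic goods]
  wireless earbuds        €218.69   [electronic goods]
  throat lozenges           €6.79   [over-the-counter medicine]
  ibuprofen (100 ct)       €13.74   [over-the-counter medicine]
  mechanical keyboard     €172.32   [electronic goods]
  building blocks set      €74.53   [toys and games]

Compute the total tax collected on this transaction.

Adhesive bandages €5.04: over-the-counter medicine → 0% → €0.00
Game controller €40.50: electronic goods, under €300.00 → 3.5% → €1.4175
Spiral notebook €2.27: all other tangible goods → 8.5% → €0.19295
Yo-yo €11.39: toys and games → 6% → €0.6834
Allergy tablets €14.41: over-the-counter medicine → 0% → €0.00
Smartwatch €331.64: electronic goods, €300.00 or more → 10.5% → €34.8222
Wireless earbuds €218.69: electronic goods, under €300.00 → 3.5% → €7.65415
Throat lozenges €6.79: over-the-counter medicine → 0% → €0.00
Ibuprofen (100 ct) €13.74: over-the-counter medicine → 0% → €0.00
Mechanical keyboard €172.32: electronic goods, under €300.00 → 3.5% → €6.0312
Building blocks set €74.53: toys and games → 6% → €4.4718
Unrounded tax sum = €55.2732 → €55.27

€55.27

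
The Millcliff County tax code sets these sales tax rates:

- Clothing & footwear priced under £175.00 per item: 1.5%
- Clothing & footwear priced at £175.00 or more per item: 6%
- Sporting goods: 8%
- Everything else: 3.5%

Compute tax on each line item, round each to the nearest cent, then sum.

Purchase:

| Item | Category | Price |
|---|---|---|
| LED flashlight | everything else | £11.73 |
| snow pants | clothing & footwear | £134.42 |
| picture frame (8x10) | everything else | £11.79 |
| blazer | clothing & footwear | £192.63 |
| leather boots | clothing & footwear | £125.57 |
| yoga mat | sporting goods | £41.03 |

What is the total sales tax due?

£19.56

LED flashlight £11.73: everything else → 3.5% → £0.41
Snow pants £134.42: clothing & footwear, under £175.00 → 1.5% → £2.02
Picture frame (8x10) £11.79: everything else → 3.5% → £0.41
Blazer £192.63: clothing & footwear, £175.00 or more → 6% → £11.56
Leather boots £125.57: clothing & footwear, under £175.00 → 1.5% → £1.88
Yoga mat £41.03: sporting goods → 8% → £3.28
Total tax = £0.41 + £2.02 + £0.41 + £11.56 + £1.88 + £3.28 = £19.56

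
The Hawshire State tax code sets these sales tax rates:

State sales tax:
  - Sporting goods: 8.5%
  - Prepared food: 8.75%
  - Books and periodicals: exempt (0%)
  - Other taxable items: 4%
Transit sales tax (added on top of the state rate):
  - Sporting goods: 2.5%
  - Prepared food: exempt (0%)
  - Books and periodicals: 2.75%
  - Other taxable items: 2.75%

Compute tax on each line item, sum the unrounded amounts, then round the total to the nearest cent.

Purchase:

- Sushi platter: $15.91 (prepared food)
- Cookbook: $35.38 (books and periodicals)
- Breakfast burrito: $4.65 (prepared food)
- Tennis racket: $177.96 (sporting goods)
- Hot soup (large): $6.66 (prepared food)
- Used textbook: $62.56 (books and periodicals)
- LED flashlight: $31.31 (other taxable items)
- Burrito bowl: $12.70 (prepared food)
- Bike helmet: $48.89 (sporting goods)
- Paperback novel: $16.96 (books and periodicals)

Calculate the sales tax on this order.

Sushi platter $15.91: prepared food → 8.75% + 0% transit = 8.75% → $1.392125
Cookbook $35.38: books and periodicals → 0% + 2.75% transit = 2.75% → $0.97295
Breakfast burrito $4.65: prepared food → 8.75% + 0% transit = 8.75% → $0.406875
Tennis racket $177.96: sporting goods → 8.5% + 2.5% transit = 11% → $19.5756
Hot soup (large) $6.66: prepared food → 8.75% + 0% transit = 8.75% → $0.58275
Used textbook $62.56: books and periodicals → 0% + 2.75% transit = 2.75% → $1.7204
LED flashlight $31.31: other taxable items → 4% + 2.75% transit = 6.75% → $2.113425
Burrito bowl $12.70: prepared food → 8.75% + 0% transit = 8.75% → $1.11125
Bike helmet $48.89: sporting goods → 8.5% + 2.5% transit = 11% → $5.3779
Paperback novel $16.96: books and periodicals → 0% + 2.75% transit = 2.75% → $0.4664
Unrounded tax sum = $33.719675 → $33.72

$33.72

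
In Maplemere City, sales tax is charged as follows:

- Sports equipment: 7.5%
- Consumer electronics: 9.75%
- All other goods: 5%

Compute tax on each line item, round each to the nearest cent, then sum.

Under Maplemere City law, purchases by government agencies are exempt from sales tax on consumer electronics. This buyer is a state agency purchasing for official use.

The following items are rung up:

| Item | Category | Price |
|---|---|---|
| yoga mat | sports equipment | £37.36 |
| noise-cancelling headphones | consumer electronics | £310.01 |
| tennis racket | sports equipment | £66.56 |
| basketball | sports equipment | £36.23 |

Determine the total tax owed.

Yoga mat £37.36: sports equipment → 7.5% → £2.80
Noise-cancelling headphones £310.01: consumer electronics, buyer-exempt → 0% → £0.00
Tennis racket £66.56: sports equipment → 7.5% → £4.99
Basketball £36.23: sports equipment → 7.5% → £2.72
Total tax = £2.80 + £4.99 + £2.72 = £10.51

£10.51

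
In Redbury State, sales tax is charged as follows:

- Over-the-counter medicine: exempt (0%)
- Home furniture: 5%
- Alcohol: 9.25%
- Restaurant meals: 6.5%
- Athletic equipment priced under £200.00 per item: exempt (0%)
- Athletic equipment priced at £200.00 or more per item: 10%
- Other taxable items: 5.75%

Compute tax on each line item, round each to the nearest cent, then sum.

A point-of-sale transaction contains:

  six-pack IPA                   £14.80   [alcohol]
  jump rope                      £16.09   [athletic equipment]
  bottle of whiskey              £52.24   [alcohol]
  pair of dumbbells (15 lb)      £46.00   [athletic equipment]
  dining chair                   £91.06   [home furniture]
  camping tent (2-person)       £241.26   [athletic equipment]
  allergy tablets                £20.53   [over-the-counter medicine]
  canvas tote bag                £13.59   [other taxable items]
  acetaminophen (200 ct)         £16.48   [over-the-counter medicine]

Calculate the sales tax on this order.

Six-pack IPA £14.80: alcohol → 9.25% → £1.37
Jump rope £16.09: athletic equipment, under £200.00 → 0% → £0.00
Bottle of whiskey £52.24: alcohol → 9.25% → £4.83
Pair of dumbbells (15 lb) £46.00: athletic equipment, under £200.00 → 0% → £0.00
Dining chair £91.06: home furniture → 5% → £4.55
Camping tent (2-person) £241.26: athletic equipment, £200.00 or more → 10% → £24.13
Allergy tablets £20.53: over-the-counter medicine → 0% → £0.00
Canvas tote bag £13.59: other taxable items → 5.75% → £0.78
Acetaminophen (200 ct) £16.48: over-the-counter medicine → 0% → £0.00
Total tax = £1.37 + £4.83 + £4.55 + £24.13 + £0.78 = £35.66

£35.66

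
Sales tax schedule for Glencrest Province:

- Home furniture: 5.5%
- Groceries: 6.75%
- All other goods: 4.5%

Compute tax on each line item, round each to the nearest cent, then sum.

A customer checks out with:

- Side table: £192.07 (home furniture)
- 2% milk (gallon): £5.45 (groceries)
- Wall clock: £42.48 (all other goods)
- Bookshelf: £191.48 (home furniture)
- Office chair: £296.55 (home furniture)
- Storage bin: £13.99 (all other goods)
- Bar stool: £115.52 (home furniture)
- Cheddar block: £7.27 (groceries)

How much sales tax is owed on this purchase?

£47.15

Side table £192.07: home furniture → 5.5% → £10.56
2% milk (gallon) £5.45: groceries → 6.75% → £0.37
Wall clock £42.48: all other goods → 4.5% → £1.91
Bookshelf £191.48: home furniture → 5.5% → £10.53
Office chair £296.55: home furniture → 5.5% → £16.31
Storage bin £13.99: all other goods → 4.5% → £0.63
Bar stool £115.52: home furniture → 5.5% → £6.35
Cheddar block £7.27: groceries → 6.75% → £0.49
Total tax = £10.56 + £0.37 + £1.91 + £10.53 + £16.31 + £0.63 + £6.35 + £0.49 = £47.15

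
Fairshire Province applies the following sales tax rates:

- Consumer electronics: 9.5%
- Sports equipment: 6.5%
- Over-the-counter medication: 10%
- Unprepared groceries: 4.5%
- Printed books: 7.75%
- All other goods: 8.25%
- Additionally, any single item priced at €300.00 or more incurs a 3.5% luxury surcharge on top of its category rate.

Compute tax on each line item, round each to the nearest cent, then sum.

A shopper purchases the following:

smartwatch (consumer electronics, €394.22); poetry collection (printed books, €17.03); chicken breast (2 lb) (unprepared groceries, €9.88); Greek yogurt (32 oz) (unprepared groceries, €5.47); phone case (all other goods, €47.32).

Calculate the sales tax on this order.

Smartwatch €394.22: consumer electronics → 9.5% + 3.5% surcharge = 13% → €51.25
Poetry collection €17.03: printed books → 7.75% → €1.32
Chicken breast (2 lb) €9.88: unprepared groceries → 4.5% → €0.44
Greek yogurt (32 oz) €5.47: unprepared groceries → 4.5% → €0.25
Phone case €47.32: all other goods → 8.25% → €3.90
Total tax = €51.25 + €1.32 + €0.44 + €0.25 + €3.90 = €57.16

€57.16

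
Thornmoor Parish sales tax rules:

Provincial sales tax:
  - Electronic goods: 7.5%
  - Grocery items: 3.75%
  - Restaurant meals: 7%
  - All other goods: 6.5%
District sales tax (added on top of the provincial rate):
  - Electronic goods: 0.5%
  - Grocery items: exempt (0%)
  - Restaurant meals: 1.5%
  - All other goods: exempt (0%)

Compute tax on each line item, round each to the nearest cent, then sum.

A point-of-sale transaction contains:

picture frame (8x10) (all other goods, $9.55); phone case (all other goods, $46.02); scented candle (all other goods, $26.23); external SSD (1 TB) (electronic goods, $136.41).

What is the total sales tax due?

Picture frame (8x10) $9.55: all other goods → 6.5% + 0% district = 6.5% → $0.62
Phone case $46.02: all other goods → 6.5% + 0% district = 6.5% → $2.99
Scented candle $26.23: all other goods → 6.5% + 0% district = 6.5% → $1.70
External SSD (1 TB) $136.41: electronic goods → 7.5% + 0.5% district = 8% → $10.91
Total tax = $0.62 + $2.99 + $1.70 + $10.91 = $16.22

$16.22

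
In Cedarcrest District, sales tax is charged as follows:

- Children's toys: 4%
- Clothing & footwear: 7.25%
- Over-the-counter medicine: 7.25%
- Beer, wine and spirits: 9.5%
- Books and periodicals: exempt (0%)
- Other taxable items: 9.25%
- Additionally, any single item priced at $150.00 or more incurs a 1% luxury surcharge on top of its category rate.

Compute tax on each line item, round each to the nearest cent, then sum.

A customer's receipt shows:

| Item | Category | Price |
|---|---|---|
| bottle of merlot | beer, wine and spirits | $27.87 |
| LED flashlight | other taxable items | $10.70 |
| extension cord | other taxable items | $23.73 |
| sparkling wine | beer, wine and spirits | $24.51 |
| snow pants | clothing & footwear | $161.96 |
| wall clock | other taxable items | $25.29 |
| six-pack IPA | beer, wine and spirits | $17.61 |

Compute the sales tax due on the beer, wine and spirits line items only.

Bottle of merlot $27.87: beer, wine and spirits → 9.5% → $2.65
Sparkling wine $24.51: beer, wine and spirits → 9.5% → $2.33
Six-pack IPA $17.61: beer, wine and spirits → 9.5% → $1.67
Tax on beer, wine and spirits = $2.65 + $2.33 + $1.67 = $6.65

$6.65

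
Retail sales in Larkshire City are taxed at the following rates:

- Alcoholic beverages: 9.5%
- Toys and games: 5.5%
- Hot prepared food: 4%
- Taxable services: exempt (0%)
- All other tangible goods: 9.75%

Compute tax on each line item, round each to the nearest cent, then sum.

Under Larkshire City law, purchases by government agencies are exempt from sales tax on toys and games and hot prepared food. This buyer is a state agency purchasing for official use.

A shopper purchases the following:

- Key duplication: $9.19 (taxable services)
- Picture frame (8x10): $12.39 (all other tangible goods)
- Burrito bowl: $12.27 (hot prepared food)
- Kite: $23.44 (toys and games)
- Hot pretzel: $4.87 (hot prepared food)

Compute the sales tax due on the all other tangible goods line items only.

Picture frame (8x10) $12.39: all other tangible goods → 9.75% → $1.21
Tax on all other tangible goods = $1.21

$1.21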